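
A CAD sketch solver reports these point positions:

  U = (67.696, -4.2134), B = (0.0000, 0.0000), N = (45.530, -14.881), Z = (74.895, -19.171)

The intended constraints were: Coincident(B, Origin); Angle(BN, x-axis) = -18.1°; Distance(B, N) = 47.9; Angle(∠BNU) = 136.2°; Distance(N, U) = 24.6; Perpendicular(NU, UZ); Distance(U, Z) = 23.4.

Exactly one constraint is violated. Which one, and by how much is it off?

Distance(U, Z) = 23.4 — off by 6.80.

B = (0.00, 0.00) ✓; BN at -18.10° ✓; |BN| = 47.90 ✓; ∠BNU = 136.2° ✓; |NU| = 24.60 ✓; ∠(NU, UZ) = 90.00° ✓; |UZ| = 16.60 ✗.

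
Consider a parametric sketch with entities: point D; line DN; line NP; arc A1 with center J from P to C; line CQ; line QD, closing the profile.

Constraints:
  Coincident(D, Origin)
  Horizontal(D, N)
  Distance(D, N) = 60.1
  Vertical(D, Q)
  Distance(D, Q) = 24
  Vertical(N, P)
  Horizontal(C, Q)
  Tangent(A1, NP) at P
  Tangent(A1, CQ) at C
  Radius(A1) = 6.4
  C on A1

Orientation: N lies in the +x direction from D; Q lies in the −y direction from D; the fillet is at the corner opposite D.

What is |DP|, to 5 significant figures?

62.624

The virtual corner opposite D is at (60.100, -24.000). Since A1 is tangent to NP there, JP ⟂ NP and the tangent condition forces JC to be normal to CQ, with radius 6.4, so the center J sits 6.4 in from both sides at J = (53.700, -17.600). That places the tangent points at P = (60.100, -17.600) on NP and C = (53.700, -24.000) on CQ. Then |DP| = |P − D| = 62.624.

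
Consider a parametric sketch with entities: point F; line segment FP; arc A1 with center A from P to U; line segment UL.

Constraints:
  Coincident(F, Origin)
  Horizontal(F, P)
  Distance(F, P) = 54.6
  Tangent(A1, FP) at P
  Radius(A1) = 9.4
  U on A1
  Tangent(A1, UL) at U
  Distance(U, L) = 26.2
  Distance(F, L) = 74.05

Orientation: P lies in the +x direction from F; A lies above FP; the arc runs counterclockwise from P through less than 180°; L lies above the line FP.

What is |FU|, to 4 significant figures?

64.62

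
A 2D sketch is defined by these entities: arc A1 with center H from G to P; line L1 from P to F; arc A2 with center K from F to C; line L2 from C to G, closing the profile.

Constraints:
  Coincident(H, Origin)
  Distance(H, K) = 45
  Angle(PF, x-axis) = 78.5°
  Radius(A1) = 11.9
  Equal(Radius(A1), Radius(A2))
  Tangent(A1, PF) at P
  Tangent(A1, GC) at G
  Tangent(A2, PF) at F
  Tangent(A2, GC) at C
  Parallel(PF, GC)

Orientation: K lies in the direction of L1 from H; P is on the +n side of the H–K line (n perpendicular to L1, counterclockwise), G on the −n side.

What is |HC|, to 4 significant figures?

46.55

Tangency of A1 to both parallel lines with radius 11.9 puts P and G at H ± 11.9·n: P = (-11.66, 2.372), G = (11.66, -2.372). Equal radii place F and C the same way about K: F = K + 11.9·n = (-2.690, 46.47), C = K − 11.9·n = (20.63, 41.72). Then |HC| = |C − H| = 46.55.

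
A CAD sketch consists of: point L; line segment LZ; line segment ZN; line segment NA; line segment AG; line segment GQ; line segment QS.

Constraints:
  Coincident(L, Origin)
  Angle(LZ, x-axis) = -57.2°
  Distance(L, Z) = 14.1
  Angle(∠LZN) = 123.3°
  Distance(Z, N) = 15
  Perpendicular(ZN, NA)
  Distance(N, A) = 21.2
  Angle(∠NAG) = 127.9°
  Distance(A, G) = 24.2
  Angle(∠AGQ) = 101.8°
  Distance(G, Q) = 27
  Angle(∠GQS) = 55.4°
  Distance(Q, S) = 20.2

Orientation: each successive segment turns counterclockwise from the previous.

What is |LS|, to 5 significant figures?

2.9919

∠AGQ = 101.8° gives GQ at -140.20° from the x-axis; with |GQ| = 27.0, Q = (-16.887, 6.9651). ∠GQS = 55.4° gives QS at -15.600° from the x-axis; with |QS| = 20.2, S = (2.5694, 1.5329). Then |LS| = |S − L| = 2.9919.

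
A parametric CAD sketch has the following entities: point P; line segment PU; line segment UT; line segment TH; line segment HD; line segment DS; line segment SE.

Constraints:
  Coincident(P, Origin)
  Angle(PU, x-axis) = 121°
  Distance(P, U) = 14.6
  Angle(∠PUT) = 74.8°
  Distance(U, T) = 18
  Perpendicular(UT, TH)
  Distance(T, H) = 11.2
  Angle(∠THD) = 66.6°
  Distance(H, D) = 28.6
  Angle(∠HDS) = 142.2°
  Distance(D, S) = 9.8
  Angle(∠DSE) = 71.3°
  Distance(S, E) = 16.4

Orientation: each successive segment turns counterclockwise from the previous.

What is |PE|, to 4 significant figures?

25.72

P is at the origin; PU runs at 121.0° with length 14.6, so U = (-7.520, 12.51). ∠PUT = 74.8° gives UT at -133.8° from the x-axis; with |UT| = 18.0, T = (-19.98, -0.4770). UT is perpendicular to TH, so TH runs at -43.80°; with |TH| = 11.2, H = (-11.89, -8.229). ∠THD = 66.6° gives HD at 69.60° from the x-axis; with |HD| = 28.6, D = (-1.925, 18.58). ∠HDS = 142.2° gives DS at 107.4° from the x-axis; with |DS| = 9.8, S = (-4.856, 27.93). ∠DSE = 71.3° gives SE at -143.9° from the x-axis; with |SE| = 16.4, E = (-18.11, 18.27). Then |PE| = |E − P| = 25.72.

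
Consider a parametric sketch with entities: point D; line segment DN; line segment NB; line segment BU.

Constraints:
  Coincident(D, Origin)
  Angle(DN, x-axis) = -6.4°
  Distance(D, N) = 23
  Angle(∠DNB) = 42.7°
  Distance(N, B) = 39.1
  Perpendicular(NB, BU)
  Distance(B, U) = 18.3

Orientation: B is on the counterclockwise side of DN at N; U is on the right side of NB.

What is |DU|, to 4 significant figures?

40.52

∠DNB = 42.7°, so NB runs at -6.4° + (180° − 42.7°) = 130.9° from the x-axis; with |NB| = 39.1, B = N + 39.1·(cos 130.9°, sin 130.9°) = (-2.744, 26.99). NB ⟂ BU; with |BU| = 18.3 on the right of NB, U = B + 18.3·(0.7559, 0.6547) = (11.09, 38.97). Then |DU| = |U − D| = 40.52.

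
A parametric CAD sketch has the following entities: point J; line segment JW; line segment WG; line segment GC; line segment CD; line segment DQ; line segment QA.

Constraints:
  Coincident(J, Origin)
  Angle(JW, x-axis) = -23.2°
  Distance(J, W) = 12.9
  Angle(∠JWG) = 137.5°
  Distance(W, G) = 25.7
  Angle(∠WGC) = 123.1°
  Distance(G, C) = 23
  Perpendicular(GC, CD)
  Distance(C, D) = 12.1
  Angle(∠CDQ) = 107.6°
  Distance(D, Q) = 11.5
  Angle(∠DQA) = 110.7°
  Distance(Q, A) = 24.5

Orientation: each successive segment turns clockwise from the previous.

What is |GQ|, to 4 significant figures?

19.69

The perpendicularity gives CD at right angles to GC, so CD runs at 147.4°; with |CD| = 12.1, D = (-0.1526, -41.36). ∠CDQ = 107.6° gives DQ at 75.00° from the x-axis; with |DQ| = 11.5, Q = (2.824, -30.25). Then |GQ| = |Q − G| = 19.69.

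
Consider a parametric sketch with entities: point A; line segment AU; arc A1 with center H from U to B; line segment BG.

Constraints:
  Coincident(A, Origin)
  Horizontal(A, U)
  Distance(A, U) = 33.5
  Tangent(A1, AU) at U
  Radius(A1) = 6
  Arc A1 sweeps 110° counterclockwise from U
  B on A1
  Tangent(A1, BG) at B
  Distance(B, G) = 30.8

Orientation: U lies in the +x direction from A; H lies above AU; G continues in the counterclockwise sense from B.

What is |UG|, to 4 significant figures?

37.32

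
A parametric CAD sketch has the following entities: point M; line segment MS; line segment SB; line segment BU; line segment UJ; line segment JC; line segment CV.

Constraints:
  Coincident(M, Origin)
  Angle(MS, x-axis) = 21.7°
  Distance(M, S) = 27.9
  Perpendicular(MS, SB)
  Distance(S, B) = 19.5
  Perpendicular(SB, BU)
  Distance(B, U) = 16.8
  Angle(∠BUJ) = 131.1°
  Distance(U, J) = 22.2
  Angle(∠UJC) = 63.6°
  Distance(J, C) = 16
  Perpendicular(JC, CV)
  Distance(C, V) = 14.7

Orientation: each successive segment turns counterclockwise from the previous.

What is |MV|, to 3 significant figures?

20.3

M is at the origin; MS runs at 21.7° with length 27.9, so S = (25.9, 10.3). MS ⟂ SB, so SB runs at 112°; with |SB| = 19.5, B = (18.7, 28.4). SB ⟂ BU, so BU runs at -158°; with |BU| = 16.8, U = (3.10, 22.2). ∠BUJ = 131.1° gives UJ at -109° from the x-axis; with |UJ| = 22.2, J = (-4.27, 1.28). ∠UJC = 63.6° gives JC at 7.00° from the x-axis; with |JC| = 16.0, C = (11.6, 3.23). JC ⟂ CV, so CV runs at 97.0°; with |CV| = 14.7, V = (9.82, 17.8). Then |MV| = |V − M| = 20.3.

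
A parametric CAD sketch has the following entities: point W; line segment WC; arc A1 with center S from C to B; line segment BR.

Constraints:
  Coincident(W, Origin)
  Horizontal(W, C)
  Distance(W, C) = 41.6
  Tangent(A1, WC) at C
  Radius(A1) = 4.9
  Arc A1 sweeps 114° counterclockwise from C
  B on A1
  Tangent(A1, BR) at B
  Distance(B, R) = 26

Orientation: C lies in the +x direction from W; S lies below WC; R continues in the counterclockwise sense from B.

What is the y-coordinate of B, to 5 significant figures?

-6.8930

W is at the origin; W and C share the same y with |WC| = 41.6 and C on the +x side, so C = (41.600, 0.0000). A1 meets WC tangentially, so SC is at right angles to WC, so S = C + (0, -4.9) = (41.600, -4.9000). On A1, C sits at bearing 90° from S; a 114° counterclockwise sweep puts B at bearing 204°, so B = S + 4.9·(cos 204°, sin 204°) = (37.124, -6.8930). So B.y = -6.8930.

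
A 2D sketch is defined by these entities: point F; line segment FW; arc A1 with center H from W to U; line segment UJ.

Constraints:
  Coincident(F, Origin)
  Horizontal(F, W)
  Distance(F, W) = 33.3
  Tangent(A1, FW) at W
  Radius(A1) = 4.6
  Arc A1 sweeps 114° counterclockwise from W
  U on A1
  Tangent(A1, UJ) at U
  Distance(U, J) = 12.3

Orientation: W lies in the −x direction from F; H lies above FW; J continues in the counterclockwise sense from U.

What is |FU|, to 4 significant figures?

29.81

A1 meets FW tangentially, so HW is at right angles to FW, so H = W + (0, 4.6) = (-33.30, 4.600). On A1, W sits at bearing -90° from H; a 114° counterclockwise sweep puts U at bearing 24°, so U = H + 4.6·(cos 24°, sin 24°) = (-29.10, 6.471). Then |FU| = |U − F| = 29.81.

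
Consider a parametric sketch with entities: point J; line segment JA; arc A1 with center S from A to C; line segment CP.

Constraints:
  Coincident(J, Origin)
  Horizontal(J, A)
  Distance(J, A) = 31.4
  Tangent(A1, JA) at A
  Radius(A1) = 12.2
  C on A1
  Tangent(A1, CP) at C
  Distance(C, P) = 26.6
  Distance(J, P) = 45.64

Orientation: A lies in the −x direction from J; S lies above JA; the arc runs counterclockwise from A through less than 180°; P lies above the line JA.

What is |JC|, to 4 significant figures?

23.52

Checks: J = (0.00, 0.00) ✓; |SC| = 12.20 ✓; ∠(SC, CP) = 90.00° ✓; |CP| = 26.60 ✓; |JP| = 45.64 ✓.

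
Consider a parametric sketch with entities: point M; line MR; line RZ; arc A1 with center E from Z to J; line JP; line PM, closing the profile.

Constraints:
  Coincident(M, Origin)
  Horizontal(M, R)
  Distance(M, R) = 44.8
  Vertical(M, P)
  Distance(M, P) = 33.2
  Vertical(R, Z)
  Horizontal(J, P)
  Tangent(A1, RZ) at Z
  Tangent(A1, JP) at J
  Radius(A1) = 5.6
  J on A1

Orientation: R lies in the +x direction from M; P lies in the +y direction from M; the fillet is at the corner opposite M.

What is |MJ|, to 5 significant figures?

51.370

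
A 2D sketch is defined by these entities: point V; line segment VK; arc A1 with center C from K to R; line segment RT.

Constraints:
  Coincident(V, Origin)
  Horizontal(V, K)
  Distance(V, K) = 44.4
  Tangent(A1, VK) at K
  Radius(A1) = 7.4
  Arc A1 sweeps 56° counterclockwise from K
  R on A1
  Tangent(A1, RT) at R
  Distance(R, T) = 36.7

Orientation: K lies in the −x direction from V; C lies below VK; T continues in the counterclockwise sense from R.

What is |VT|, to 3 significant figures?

78.6

V is at the origin; V and K share the same y with |VK| = 44.4 and K on the −x side, so K = (-44.4, 0.00). A1 meets VK tangentially, so CK is at right angles to VK, so C = K + (0, -7.4) = (-44.4, -7.40). On A1, K sits at bearing 90° from C; a 56° counterclockwise sweep puts R at bearing 146°, so R = C + 7.4·(cos 146°, sin 146°) = (-50.5, -3.26). Tangency of A1 to RT means the radius CR is perpendicular to RT, so RT runs along (−sin 146°, cos 146°); with |RT| = 36.7, T = (-71.1, -33.7). Then |VT| = |T − V| = 78.6.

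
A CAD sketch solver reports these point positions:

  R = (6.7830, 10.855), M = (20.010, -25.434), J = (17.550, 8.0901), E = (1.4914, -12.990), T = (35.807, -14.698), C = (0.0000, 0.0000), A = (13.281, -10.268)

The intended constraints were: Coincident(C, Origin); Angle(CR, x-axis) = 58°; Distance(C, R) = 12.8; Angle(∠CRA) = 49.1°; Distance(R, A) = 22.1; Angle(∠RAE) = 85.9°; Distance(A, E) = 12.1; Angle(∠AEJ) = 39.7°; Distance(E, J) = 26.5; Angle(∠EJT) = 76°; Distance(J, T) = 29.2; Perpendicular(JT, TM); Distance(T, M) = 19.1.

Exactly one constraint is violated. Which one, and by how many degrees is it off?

Perpendicular(JT, TM) — off by 4.50°.

C = (0.00, 0.00) ✓; CR at 58.00° ✓; |CR| = 12.80 ✓; ∠CRA = 49.10° ✓; |RA| = 22.10 ✓; ∠RAE = 85.90° ✓; |AE| = 12.10 ✓; ∠AEJ = 39.70° ✓; |EJ| = 26.50 ✓; ∠EJT = 76.00° ✓; |JT| = 29.20 ✓; ∠(JT, TM) = 94.50° ✗; |TM| = 19.10 ✓.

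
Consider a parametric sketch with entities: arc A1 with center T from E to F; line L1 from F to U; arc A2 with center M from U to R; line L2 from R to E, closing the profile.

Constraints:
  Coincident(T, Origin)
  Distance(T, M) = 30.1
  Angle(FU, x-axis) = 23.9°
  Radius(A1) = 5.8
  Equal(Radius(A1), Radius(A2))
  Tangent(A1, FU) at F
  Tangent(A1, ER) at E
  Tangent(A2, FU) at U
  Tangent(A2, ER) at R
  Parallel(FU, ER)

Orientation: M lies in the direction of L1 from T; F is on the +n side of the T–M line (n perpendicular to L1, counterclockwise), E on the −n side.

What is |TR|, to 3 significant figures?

30.7

The slot axis is L1's direction at 23.9°, so u = (cos 23.9°, sin 23.9°) = (0.914, 0.405) and n = (−sin 23.9°, cos 23.9°) = (-0.405, 0.914). T is at the origin and M lies 30.1 along u from T, so M = 30.1·u = (27.5, 12.2). Tangency of A1 to both parallel lines with radius 5.8 puts F and E at T ± 5.8·n: F = (-2.35, 5.30), E = (2.35, -5.30). Equal radii place U and R the same way about M: U = M + 5.8·n = (25.2, 17.5), R = M − 5.8·n = (29.9, 6.89). Then |TR| = |R − T| = 30.7.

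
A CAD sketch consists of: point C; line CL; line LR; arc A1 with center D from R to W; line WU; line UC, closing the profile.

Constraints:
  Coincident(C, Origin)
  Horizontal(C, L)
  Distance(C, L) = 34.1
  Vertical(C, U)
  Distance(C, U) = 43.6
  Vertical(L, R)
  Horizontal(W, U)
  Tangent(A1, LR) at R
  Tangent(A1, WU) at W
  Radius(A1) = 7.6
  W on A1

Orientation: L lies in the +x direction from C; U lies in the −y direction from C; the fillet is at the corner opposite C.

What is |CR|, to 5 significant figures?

49.586

The virtual corner opposite C is at (34.100, -43.600). Tangency of A1 to LR means the radius DR is perpendicular to LR and A1 meets WU tangentially, so DW is at right angles to WU, with radius 7.6, so the center D sits 7.6 in from both sides at D = (26.500, -36.000). That places the tangent points at R = (34.100, -36.000) on LR and W = (26.500, -43.600) on WU. Then |CR| = |R − C| = 49.586.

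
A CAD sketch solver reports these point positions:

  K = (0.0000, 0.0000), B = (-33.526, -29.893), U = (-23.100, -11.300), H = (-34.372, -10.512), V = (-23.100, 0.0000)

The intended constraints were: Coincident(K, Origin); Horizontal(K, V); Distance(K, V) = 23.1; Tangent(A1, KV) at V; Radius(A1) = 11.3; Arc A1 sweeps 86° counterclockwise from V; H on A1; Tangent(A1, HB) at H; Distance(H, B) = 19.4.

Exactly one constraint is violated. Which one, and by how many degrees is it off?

Tangent(A1, HB) at H — off by 6.50°.

K = (0.00, 0.00) ✓; K.y = 0.00, V.y = 0.00 ✓; |KV| = 23.10 ✓; ∠(UV, VK) = 90.00° ✓; |UV| = 11.30 ✓; bearing(U→H) − bearing(U→V) = 86.00° ✓; |UH| = 11.30 ✓; ∠(UH, HB) = 83.50° ✗; |HB| = 19.40 ✓.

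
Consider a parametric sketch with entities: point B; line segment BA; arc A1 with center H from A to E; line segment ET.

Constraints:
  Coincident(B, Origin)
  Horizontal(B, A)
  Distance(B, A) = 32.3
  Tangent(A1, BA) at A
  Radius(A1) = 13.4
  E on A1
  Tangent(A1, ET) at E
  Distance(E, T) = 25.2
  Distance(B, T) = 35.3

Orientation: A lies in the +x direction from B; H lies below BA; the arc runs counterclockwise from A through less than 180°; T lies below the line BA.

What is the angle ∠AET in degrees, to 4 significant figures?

143.9°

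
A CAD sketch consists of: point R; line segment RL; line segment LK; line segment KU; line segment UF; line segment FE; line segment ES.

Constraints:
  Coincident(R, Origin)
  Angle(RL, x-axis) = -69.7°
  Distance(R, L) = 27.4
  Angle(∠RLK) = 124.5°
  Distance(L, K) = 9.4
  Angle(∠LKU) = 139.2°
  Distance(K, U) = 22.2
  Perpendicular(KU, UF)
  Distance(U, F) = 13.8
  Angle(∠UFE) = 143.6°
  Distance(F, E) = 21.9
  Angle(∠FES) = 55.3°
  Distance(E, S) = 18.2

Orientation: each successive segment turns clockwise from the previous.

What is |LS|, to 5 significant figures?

13.181

R is at the origin; RL runs at -69.7° with length 27.4, so L = (9.5060, -25.698). ∠RLK = 124.5° gives LK at -125.20° from the x-axis; with |LK| = 9.4, K = (4.0876, -33.379). ∠LKU = 139.2° gives KU at -166.00° from the x-axis; with |KU| = 22.2, U = (-17.453, -38.750). The perpendicularity gives UF at right angles to KU, so UF runs at 104.00°; with |UF| = 13.8, F = (-20.792, -25.360). ∠UFE = 143.6° gives FE at 67.600° from the x-axis; with |FE| = 21.9, E = (-12.446, -5.1123). ∠FES = 55.3° gives ES at -57.100° from the x-axis; with |ES| = 18.2, S = (-2.5603, -20.393). Then |LS| = |S − L| = 13.181.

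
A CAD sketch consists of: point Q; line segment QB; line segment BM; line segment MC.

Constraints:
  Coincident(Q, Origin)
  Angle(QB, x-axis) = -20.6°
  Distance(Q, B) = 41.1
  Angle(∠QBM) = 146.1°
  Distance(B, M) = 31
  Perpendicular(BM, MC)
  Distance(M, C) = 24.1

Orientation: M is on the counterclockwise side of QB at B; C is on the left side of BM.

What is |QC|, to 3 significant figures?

65.1

∠QBM = 146.1°, so BM runs at -20.6° + (180° − 146.1°) = 13.3° from the x-axis; with |BM| = 31.0, M = B + 31.0·(cos 13.3°, sin 13.3°) = (68.6, -7.33). BM ⟂ MC; with |MC| = 24.1 on the left of BM, C = M + 24.1·(-0.230, 0.973) = (63.1, 16.1). Then |QC| = |C − Q| = 65.1.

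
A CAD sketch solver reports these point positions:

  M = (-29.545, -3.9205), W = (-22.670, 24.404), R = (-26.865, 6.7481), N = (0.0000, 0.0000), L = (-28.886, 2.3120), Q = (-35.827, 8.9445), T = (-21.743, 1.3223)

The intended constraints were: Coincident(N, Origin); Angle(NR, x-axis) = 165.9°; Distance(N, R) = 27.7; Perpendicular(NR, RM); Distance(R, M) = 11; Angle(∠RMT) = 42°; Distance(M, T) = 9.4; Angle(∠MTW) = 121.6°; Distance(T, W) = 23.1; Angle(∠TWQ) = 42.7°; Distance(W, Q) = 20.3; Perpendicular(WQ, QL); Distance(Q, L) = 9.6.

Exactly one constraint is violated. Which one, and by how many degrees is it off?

Perpendicular(WQ, QL) — off by 3.30°.

N = (0.00, 0.00) ✓; NR at 165.9° ✓; |NR| = 27.70 ✓; ∠(NR, RM) = 90.00° ✓; |RM| = 11.00 ✓; ∠RMT = 42.00° ✓; |MT| = 9.400 ✓; ∠MTW = 121.6° ✓; |TW| = 23.10 ✓; ∠TWQ = 42.70° ✓; |WQ| = 20.30 ✓; ∠(WQ, QL) = 86.70° ✗; |QL| = 9.600 ✓.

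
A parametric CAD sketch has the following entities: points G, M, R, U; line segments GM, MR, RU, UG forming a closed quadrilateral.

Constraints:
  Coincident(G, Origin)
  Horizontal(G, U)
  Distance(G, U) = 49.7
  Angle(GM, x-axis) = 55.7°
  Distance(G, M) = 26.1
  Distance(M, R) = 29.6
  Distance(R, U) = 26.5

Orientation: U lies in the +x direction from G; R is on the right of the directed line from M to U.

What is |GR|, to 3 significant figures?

24.9

Checks: |MR| = 29.60 ✓; |RU| = 26.50 ✓.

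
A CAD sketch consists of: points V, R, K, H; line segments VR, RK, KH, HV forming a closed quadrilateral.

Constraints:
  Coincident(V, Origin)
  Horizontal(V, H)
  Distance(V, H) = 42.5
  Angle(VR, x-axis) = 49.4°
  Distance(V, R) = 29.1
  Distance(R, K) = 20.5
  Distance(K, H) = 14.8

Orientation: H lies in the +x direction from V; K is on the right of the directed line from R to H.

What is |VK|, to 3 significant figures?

28.5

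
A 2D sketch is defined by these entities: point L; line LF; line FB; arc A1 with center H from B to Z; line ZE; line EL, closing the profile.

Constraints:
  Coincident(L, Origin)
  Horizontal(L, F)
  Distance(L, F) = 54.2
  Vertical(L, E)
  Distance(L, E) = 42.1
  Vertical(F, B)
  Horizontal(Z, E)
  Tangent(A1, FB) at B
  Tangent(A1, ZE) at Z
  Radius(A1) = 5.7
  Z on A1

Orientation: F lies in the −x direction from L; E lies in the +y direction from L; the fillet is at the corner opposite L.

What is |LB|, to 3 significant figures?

65.3

L is at the origin; L and F share the same y with |LF| = 54.2 and F on the −x side, so F = (-54.2, 0.00). LE is vertical with |LE| = 42.1 and E on the +y side, so E = (0.00, 42.1). The virtual corner opposite L is at (-54.2, 42.1). The tangent condition forces HB to be normal to FB and since A1 is tangent to ZE there, HZ ⟂ ZE, with radius 5.7, so the center H sits 5.7 in from both sides at H = (-48.5, 36.4). That places the tangent points at B = (-54.2, 36.4) on FB and Z = (-48.5, 42.1) on ZE. Then |LB| = |B − L| = 65.3.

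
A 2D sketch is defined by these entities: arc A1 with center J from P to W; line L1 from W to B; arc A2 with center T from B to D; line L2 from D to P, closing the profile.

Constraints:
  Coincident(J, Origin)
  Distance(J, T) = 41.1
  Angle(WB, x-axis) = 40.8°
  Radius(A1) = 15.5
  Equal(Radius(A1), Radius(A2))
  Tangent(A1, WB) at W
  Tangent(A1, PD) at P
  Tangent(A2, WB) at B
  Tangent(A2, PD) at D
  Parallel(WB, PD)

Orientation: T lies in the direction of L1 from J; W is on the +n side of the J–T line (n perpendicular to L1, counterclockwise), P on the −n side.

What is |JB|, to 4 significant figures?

43.93

Tangency of A1 to both parallel lines with radius 15.5 puts W and P at J ± 15.5·n: W = (-10.13, 11.73), P = (10.13, -11.73). Equal radii place B and D the same way about T: B = T + 15.5·n = (20.98, 38.59), D = T − 15.5·n = (41.24, 15.12). Then |JB| = |B − J| = 43.93.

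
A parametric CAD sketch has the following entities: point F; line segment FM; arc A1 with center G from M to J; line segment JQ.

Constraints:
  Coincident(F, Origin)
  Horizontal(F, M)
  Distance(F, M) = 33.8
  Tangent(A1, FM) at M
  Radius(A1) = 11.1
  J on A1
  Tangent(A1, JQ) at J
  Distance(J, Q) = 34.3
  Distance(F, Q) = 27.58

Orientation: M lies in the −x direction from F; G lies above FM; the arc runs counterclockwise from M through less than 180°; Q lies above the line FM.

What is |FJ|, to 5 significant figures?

26.149

Checks: |GJ| = 11.10 ✓; ∠(GJ, JQ) = 90.00° ✓; |JQ| = 34.30 ✓; |FQ| = 27.58 ✓.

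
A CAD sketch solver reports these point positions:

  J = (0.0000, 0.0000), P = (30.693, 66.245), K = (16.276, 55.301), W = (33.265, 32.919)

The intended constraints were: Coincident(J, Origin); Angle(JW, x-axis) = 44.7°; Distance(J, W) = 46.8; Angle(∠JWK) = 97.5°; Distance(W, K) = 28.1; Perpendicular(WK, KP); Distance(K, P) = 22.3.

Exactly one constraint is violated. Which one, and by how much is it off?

Distance(K, P) = 22.3 — off by 4.20.

J = (0.00, 0.00) ✓; JW at 44.70° ✓; |JW| = 46.80 ✓; ∠JWK = 97.50° ✓; |WK| = 28.10 ✓; ∠(WK, KP) = 90.00° ✓; |KP| = 18.10 ✗.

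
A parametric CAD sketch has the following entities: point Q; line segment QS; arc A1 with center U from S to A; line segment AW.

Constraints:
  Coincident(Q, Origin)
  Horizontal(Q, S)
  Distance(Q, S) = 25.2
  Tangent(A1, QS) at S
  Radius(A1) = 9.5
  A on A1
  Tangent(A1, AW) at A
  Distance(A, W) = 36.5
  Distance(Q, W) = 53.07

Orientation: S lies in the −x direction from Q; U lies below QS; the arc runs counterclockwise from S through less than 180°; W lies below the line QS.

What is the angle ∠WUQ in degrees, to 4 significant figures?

109.2°

Checks: ∠(US, SQ) = 90.00° ✓; |US| = 9.500 ✓; |UA| = 9.500 ✓; ∠(UA, AW) = 90.00° ✓; |AW| = 36.50 ✓; |QW| = 53.07 ✓.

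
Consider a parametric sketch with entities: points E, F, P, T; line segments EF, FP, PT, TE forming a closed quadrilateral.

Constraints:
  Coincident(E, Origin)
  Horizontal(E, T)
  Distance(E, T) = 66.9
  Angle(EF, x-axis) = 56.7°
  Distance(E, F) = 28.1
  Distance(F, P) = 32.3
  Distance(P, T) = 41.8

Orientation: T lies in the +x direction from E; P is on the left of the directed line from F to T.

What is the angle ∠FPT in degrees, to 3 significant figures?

98.7°

E is at the origin; E and T share the same y with |ET| = 66.9 and T in +x, so T = (66.9, 0). EF runs at 56.7° with |EF| = 28.1, so F = (15.4, 23.5). P is determined by |FP| = 32.3 and |PT| = 41.8 together: it lies at the intersection of circle(F, 32.3) and circle(T, 41.8). With |FT| = 56.6, the foot of the radical line on FT is 22.1 from F and the perpendicular offset is √(32.3² − 22.1²) = 23.6. Taking the left-of-FT solution: P = (45.3, 35.8).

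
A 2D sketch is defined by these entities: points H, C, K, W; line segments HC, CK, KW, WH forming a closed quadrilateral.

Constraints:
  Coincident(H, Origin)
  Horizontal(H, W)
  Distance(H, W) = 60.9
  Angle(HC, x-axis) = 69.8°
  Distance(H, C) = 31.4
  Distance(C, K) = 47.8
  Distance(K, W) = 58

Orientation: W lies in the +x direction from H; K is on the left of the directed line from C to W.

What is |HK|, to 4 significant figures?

75.76

H is at the origin; HW is horizontal with |HW| = 60.9 and W in +x, so W = (60.9, 0). HC runs at 69.8° with |HC| = 31.4, so C = (10.84, 29.47). K is determined by |CK| = 47.8 and |KW| = 58.0 together: it lies at the intersection of circle(C, 47.8) and circle(W, 58.0). With |CW| = 58.09, the foot of the radical line on CW is 19.75 from C and the perpendicular offset is √(47.8² − 19.75²) = 43.53. Taking the left-of-CW solution: K = (49.95, 56.96).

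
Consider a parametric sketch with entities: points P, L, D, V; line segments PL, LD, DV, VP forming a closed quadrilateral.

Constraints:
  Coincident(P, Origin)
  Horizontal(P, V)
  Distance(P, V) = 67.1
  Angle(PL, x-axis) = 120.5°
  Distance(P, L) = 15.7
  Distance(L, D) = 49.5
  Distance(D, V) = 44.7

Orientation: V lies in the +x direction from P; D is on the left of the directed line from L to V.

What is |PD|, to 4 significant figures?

50.11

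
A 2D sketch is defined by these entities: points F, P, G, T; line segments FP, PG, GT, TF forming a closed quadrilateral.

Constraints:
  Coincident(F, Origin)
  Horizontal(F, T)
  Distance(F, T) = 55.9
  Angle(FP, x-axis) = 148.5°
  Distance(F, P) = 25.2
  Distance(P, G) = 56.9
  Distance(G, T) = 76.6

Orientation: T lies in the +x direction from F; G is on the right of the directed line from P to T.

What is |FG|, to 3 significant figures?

42.9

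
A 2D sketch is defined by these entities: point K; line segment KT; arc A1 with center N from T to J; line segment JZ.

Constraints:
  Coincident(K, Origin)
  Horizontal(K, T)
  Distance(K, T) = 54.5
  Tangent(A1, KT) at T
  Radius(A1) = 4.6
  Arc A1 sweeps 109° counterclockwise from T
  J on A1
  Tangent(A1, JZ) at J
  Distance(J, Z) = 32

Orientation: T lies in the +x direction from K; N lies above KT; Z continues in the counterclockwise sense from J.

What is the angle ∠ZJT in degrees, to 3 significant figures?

126°

On A1, T sits at bearing -90° from N; a 109° counterclockwise sweep puts J at bearing 19°, so J = N + 4.6·(cos 19°, sin 19°) = (58.8, 6.10). Tangency of A1 to JZ means the radius NJ is perpendicular to JZ, so JZ runs along (−sin 19°, cos 19°); with |JZ| = 32.0, Z = (48.4, 36.4). Then cos ∠ZJT = JZ·JT / (|JZ||JT|), giving 126°.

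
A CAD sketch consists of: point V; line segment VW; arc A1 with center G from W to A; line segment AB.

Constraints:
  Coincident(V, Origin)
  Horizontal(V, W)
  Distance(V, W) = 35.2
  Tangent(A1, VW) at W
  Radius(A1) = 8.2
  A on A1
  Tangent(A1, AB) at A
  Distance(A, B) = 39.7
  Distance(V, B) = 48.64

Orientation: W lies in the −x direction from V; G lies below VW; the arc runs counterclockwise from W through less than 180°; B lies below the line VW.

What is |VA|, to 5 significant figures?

43.800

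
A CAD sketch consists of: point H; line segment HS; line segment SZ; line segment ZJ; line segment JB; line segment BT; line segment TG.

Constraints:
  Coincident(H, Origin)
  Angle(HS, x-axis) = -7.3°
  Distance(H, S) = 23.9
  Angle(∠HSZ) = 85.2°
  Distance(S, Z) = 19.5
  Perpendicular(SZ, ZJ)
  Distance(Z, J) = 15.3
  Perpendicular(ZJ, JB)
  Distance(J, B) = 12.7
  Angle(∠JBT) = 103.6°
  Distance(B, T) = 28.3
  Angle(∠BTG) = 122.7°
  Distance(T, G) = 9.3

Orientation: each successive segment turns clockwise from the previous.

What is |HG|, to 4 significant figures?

42.99

H is at the origin; HS runs at -7.3° with length 23.9, so S = (23.71, -3.037). ∠HSZ = 85.2° gives SZ at -102.1° from the x-axis; with |SZ| = 19.5, Z = (19.62, -22.10). The perpendicularity gives ZJ at right angles to SZ, so ZJ runs at 167.9°; with |ZJ| = 15.3, J = (4.659, -18.90). ZJ ⟂ JB, so JB runs at 77.90°; with |JB| = 12.7, B = (7.321, -6.479). ∠JBT = 103.6° gives BT at 1.500° from the x-axis; with |BT| = 28.3, T = (35.61, -5.738). ∠BTG = 122.7° gives TG at -55.80° from the x-axis; with |TG| = 9.3, G = (40.84, -13.43). Then |HG| = |G − H| = 42.99.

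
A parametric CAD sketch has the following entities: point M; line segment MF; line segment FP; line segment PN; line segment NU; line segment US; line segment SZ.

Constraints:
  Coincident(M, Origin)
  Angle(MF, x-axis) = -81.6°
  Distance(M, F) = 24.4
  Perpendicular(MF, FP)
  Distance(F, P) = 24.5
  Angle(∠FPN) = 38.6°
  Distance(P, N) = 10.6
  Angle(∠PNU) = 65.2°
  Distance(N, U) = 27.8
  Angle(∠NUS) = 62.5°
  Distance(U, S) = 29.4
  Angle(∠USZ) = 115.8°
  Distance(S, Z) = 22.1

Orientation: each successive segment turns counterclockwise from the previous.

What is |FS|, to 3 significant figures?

40.4

M is at the origin; MF runs at -81.6° with length 24.4, so F = (3.56, -24.1). MF is perpendicular to FP, so FP runs at 8.40°; with |FP| = 24.5, P = (27.8, -20.6). ∠FPN = 38.6° gives PN at 150° from the x-axis; with |PN| = 10.6, N = (18.6, -15.2). ∠PNU = 65.2° gives NU at -95.4° from the x-axis; with |NU| = 27.8, U = (16.0, -42.9). ∠NUS = 62.5° gives US at 22.1° from the x-axis; with |US| = 29.4, S = (43.3, -31.8). Then |FS| = |S − F| = 40.4.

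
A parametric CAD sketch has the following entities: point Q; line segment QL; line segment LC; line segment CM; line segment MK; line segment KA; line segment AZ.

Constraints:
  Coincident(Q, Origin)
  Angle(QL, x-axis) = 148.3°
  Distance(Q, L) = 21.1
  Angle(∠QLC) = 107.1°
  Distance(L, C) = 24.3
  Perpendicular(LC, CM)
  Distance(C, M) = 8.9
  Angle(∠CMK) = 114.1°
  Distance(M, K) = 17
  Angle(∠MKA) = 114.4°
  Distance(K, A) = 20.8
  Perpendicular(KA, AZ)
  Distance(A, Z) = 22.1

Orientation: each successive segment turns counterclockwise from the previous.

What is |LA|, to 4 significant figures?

7.102

Q is at the origin; QL runs at 148.3° with length 21.1, so L = (-17.95, 11.09). ∠QLC = 107.1° gives LC at -138.8° from the x-axis; with |LC| = 24.3, C = (-36.24, -4.919). LC is perpendicular to CM, so CM runs at -48.80°; with |CM| = 8.9, M = (-30.37, -11.62). ∠CMK = 114.1° gives MK at 17.10° from the x-axis; with |MK| = 17.0, K = (-14.12, -6.617). ∠MKA = 114.4° gives KA at 82.70° from the x-axis; with |KA| = 20.8, A = (-11.48, 14.01). Then |LA| = |A − L| = 7.102.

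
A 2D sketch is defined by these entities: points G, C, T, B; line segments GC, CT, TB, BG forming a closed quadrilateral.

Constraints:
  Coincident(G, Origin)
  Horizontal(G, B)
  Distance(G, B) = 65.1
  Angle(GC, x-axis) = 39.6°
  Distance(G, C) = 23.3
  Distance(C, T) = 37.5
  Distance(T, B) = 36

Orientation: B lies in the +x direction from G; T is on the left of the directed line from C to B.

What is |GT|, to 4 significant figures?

60.55

Checks: |CT| = 37.50 ✓; |TB| = 36.00 ✓.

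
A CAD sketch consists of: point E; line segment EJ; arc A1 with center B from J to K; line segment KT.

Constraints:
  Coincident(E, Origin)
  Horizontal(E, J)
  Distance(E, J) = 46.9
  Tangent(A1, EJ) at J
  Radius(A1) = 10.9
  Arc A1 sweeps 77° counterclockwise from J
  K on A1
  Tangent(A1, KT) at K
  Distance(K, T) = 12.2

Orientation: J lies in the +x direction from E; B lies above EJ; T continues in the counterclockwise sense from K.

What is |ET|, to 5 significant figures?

63.603

E is at the origin; EJ is horizontal with |EJ| = 46.9 and J on the +x side, so J = (46.900, 0.0000). The tangent condition forces BJ to be normal to EJ, so B = J + (0, 10.9) = (46.900, 10.900). On A1, J sits at bearing -90° from B; a 77° counterclockwise sweep puts K at bearing -13°, so K = B + 10.9·(cos -13°, sin -13°) = (57.521, 8.4480). Since A1 is tangent to KT there, BK ⟂ KT, so KT runs along (−sin -13°, cos -13°); with |KT| = 12.2, T = (60.265, 20.335). Then |ET| = |T − E| = 63.603.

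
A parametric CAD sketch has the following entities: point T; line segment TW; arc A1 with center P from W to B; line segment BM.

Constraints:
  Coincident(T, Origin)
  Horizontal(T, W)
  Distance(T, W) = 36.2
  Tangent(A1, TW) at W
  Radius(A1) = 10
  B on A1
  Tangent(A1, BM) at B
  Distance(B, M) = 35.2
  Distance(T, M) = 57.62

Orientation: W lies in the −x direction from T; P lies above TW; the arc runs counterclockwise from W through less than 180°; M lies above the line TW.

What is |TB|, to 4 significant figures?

29.09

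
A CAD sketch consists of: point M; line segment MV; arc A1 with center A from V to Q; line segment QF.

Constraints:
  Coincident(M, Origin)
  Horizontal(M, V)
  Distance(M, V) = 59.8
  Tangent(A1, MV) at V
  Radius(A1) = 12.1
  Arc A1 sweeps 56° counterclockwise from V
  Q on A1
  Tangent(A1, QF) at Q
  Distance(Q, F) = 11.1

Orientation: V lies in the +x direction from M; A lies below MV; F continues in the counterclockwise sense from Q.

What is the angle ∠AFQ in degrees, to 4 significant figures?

47.47°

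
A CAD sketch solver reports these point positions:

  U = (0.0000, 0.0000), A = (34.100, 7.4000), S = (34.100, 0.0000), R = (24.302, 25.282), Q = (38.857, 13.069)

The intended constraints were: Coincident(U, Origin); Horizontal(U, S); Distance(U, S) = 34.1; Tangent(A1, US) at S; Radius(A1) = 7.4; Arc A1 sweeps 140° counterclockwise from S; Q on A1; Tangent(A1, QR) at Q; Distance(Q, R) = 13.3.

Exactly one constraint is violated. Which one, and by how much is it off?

Distance(Q, R) = 13.3 — off by 5.70.

U = (0.00, 0.00) ✓; U.y = 0.00, S.y = 0.00 ✓; |US| = 34.10 ✓; ∠(AS, SU) = 90.00° ✓; |AS| = 7.400 ✓; bearing(A→Q) − bearing(A→S) = 140.0° ✓; |AQ| = 7.400 ✓; ∠(AQ, QR) = 90.00° ✓; |QR| = 19.00 ✗.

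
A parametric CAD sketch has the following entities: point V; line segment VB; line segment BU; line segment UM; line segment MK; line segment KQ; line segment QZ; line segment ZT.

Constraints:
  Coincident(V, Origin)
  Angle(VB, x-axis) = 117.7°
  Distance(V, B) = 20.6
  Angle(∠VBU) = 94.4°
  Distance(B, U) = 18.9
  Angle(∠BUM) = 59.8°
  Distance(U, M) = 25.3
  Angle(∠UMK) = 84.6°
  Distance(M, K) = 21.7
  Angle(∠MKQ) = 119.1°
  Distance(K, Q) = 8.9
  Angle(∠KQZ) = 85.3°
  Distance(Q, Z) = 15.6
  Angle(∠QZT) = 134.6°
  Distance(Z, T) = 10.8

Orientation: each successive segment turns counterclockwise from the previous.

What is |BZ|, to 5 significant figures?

5.9269

V is at the origin; VB runs at 117.7° with length 20.6, so B = (-9.5757, 18.239). ∠VBU = 94.4° gives BU at -156.70° from the x-axis; with |BU| = 18.9, U = (-26.934, 10.763). ∠BUM = 59.8° gives UM at -36.500° from the x-axis; with |UM| = 25.3, M = (-6.5968, -4.2857). ∠UMK = 84.6° gives MK at 58.900° from the x-axis; with |MK| = 21.7, K = (4.6120, 14.295). ∠MKQ = 119.1° gives KQ at 119.80° from the x-axis; with |KQ| = 8.9, Q = (0.18890, 22.018). ∠KQZ = 85.3° gives QZ at -145.50° from the x-axis; with |QZ| = 15.6, Z = (-12.667, 13.182). Then |BZ| = |Z − B| = 5.9269.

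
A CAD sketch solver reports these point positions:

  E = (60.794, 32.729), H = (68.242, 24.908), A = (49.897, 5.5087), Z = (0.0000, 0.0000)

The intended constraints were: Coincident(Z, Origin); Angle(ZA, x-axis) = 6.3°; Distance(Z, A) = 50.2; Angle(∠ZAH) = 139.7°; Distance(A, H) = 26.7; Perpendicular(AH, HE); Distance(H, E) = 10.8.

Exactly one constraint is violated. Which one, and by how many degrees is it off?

Perpendicular(AH, HE) — off by 3.00°.

Z = (0.00, 0.00) ✓; ZA at 6.300° ✓; |ZA| = 50.20 ✓; ∠ZAH = 139.7° ✓; |AH| = 26.70 ✓; ∠(AH, HE) = 87.00° ✗; |HE| = 10.80 ✓.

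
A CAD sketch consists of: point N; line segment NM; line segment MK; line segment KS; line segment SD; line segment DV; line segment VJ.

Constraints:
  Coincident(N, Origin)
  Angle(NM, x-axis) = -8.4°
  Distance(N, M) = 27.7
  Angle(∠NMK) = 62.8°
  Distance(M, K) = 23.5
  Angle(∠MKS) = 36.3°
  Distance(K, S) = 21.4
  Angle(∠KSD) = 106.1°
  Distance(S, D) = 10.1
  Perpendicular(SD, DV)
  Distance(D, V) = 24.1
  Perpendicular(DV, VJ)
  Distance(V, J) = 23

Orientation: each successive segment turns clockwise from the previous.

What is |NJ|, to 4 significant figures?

29.68

N is at the origin; NM runs at -8.4° with length 27.7, so M = (27.40, -4.046). ∠NMK = 62.8° gives MK at -125.6° from the x-axis; with |MK| = 23.5, K = (13.72, -23.15). ∠MKS = 36.3° gives KS at 90.70° from the x-axis; with |KS| = 21.4, S = (13.46, -1.756). ∠KSD = 106.1° gives SD at 16.80° from the x-axis; with |SD| = 10.1, D = (23.13, 1.163). SD ⟂ DV, so DV runs at -73.20°; with |DV| = 24.1, V = (30.10, -21.91). DV ⟂ VJ, so VJ runs at -163.2°; with |VJ| = 23.0, J = (8.078, -28.56). Then |NJ| = |J − N| = 29.68.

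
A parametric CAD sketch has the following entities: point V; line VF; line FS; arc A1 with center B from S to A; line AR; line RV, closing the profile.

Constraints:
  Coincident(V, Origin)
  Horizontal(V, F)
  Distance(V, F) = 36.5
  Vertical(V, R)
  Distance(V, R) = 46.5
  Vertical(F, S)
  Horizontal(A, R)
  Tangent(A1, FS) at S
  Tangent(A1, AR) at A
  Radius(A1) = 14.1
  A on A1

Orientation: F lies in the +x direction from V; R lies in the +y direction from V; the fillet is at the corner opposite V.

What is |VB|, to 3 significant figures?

39.4

V is at the origin; VF is horizontal with |VF| = 36.5 and F on the +x side, so F = (36.5, 0.00). VR is vertical with |VR| = 46.5 and R on the +y side, so R = (0.00, 46.5). The virtual corner opposite V is at (36.5, 46.5). Since A1 is tangent to FS there, BS ⟂ FS and tangency of A1 to AR means the radius BA is perpendicular to AR, with radius 14.1, so the center B sits 14.1 in from both sides at B = (22.4, 32.4). Then |VB| = |B − V| = 39.4.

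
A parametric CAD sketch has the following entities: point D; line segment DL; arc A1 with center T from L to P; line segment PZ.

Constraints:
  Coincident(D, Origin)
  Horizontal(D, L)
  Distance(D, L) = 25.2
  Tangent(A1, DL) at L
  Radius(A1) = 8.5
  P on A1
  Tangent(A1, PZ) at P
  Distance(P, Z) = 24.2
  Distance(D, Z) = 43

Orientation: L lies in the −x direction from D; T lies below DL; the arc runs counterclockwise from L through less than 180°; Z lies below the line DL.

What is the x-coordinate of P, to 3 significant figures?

-33.3

Checks: |TP| = 8.500 ✓; ∠(TP, PZ) = 90.00° ✓; |PZ| = 24.20 ✓; |DZ| = 43.00 ✓.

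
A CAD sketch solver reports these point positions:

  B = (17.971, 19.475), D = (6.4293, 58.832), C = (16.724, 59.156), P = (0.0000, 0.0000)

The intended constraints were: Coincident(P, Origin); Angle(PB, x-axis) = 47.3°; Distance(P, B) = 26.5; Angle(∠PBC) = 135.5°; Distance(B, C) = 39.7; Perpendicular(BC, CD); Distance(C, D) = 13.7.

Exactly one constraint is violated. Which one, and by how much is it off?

Distance(C, D) = 13.7 — off by 3.40.

P = (0.00, 0.00) ✓; PB at 47.30° ✓; |PB| = 26.50 ✓; ∠PBC = 135.5° ✓; |BC| = 39.70 ✓; ∠(BC, CD) = 90.00° ✓; |CD| = 10.30 ✗.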